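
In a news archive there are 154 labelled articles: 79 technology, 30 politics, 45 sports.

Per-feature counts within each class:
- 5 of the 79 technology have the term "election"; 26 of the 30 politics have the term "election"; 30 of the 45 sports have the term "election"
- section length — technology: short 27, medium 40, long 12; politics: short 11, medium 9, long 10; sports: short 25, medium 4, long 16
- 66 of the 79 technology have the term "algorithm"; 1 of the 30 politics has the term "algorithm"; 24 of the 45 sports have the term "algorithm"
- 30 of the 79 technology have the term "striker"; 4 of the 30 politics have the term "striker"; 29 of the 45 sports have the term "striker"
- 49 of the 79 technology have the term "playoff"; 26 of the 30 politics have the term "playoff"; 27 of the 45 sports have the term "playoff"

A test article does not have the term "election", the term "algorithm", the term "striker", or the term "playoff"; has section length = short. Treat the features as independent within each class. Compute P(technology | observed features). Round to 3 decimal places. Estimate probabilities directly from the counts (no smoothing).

0.578

technology: (79/154) × (74/79) × (27/79) × (13/79) × (49/79) × (30/79) ≈ 0.00636542
politics: (30/154) × (4/30) × (11/30) × (29/30) × (26/30) × (4/30) ≈ 0.00106384
sports: (45/154) × (15/45) × (25/45) × (21/45) × (16/45) × (18/45) ≈ 0.00359147
P(technology | x) = 0.00636542 / 0.01102073 ≈ 0.578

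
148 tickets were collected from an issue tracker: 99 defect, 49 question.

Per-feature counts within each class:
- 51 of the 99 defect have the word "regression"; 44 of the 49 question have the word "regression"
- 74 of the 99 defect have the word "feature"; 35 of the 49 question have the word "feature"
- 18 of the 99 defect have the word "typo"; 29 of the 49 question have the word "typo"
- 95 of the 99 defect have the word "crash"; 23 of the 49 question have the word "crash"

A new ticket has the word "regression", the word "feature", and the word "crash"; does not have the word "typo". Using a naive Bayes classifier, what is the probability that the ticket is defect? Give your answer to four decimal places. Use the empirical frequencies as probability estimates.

defect: (99/148) × (51/99) × (74/99) × (81/99) × (95/99) ≈ 0.202229
question: (49/148) × (44/49) × (35/49) × (20/49) × (23/49) ≈ 0.0406845
P(defect | x) = 0.202229 / 0.2429135 ≈ 0.8325

0.8325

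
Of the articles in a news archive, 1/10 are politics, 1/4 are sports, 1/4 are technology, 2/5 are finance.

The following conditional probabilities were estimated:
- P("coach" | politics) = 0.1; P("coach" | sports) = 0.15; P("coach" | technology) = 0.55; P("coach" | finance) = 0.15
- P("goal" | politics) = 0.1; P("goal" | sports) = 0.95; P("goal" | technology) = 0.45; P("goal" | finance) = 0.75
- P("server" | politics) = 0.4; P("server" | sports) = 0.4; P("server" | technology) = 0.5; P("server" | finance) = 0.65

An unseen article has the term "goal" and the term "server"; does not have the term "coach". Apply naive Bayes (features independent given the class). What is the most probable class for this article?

politics: 0.1 × (1−0.1) × 0.1 × 0.4 = 0.0036
sports: 0.25 × (1−0.15) × 0.95 × 0.4 = 0.08075
technology: 0.25 × (1−0.55) × 0.45 × 0.5 = 0.0253125
finance: 0.4 × (1−0.15) × 0.75 × 0.65 = 0.16575
Highest score → finance.

finance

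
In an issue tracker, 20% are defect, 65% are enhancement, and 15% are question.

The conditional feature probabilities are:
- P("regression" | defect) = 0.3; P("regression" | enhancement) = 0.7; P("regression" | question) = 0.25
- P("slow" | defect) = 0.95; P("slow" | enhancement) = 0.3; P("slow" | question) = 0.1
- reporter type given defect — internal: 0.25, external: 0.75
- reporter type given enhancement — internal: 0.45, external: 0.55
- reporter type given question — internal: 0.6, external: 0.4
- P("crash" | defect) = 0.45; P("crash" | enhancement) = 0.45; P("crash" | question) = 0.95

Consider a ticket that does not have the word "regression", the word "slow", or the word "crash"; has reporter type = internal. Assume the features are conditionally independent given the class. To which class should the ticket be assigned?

defect: 0.2 × (1−0.3) × (1−0.95) × 0.25 × (1−0.45) = 0.0009625
enhancement: 0.65 × (1−0.7) × (1−0.3) × 0.45 × (1−0.45) = 0.03378375
question: 0.15 × (1−0.25) × (1−0.1) × 0.6 × (1−0.95) = 0.0030375
Highest score → enhancement.

enhancement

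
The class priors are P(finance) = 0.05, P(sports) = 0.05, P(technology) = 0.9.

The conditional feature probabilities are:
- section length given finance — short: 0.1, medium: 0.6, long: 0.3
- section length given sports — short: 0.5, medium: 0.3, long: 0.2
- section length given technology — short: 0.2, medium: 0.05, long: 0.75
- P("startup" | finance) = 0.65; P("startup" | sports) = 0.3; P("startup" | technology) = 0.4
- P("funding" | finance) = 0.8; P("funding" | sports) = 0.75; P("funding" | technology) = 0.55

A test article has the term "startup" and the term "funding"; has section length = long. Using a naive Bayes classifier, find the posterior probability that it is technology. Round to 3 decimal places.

finance: 0.05 × 0.3 × 0.65 × 0.8 = 0.0078
sports: 0.05 × 0.2 × 0.3 × 0.75 = 0.00225
technology: 0.9 × 0.75 × 0.4 × 0.55 = 0.1485
P(technology | x) = 0.1485 / 0.15855 ≈ 0.937

0.937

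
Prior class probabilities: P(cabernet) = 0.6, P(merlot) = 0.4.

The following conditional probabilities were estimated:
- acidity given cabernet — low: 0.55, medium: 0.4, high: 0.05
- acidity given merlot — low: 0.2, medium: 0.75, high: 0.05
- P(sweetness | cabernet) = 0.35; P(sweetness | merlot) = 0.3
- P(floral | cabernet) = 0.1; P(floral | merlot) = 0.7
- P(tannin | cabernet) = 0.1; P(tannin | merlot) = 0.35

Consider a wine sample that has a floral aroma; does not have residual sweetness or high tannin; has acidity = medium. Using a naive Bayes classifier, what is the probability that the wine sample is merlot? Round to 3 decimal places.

cabernet: 0.6 × 0.4 × (1−0.35) × 0.1 × (1−0.1) = 0.01404
merlot: 0.4 × 0.75 × (1−0.3) × 0.7 × (1−0.35) = 0.09555
P(merlot | x) = 0.09555 / 0.10959 ≈ 0.872

0.872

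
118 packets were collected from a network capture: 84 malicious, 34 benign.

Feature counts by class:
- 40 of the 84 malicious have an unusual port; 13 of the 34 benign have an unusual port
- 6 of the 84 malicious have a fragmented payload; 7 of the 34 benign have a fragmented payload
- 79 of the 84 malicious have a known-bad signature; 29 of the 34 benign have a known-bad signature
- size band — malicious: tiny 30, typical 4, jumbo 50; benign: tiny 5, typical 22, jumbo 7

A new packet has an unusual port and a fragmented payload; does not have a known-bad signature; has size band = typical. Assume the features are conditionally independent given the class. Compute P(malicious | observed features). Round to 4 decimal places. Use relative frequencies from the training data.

0.0308

malicious: (84/118) × (40/84) × (6/84) × (5/84) × (4/84) ≈ 0.0000686312
benign: (34/118) × (13/34) × (7/34) × (5/34) × (22/34) ≈ 0.00215832
P(malicious | x) = 0.0000686312 / 0.0022269512 ≈ 0.0308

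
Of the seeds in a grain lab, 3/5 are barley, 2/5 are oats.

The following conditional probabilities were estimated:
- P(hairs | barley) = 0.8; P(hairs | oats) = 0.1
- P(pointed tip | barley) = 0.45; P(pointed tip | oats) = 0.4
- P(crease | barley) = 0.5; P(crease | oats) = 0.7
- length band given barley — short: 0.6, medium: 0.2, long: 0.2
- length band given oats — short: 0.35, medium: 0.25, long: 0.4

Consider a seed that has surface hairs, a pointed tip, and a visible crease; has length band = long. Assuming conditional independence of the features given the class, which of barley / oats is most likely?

barley: 0.6 × 0.8 × 0.45 × 0.5 × 0.2 = 0.0216
oats: 0.4 × 0.1 × 0.4 × 0.7 × 0.4 = 0.00448
Highest score → barley.

barley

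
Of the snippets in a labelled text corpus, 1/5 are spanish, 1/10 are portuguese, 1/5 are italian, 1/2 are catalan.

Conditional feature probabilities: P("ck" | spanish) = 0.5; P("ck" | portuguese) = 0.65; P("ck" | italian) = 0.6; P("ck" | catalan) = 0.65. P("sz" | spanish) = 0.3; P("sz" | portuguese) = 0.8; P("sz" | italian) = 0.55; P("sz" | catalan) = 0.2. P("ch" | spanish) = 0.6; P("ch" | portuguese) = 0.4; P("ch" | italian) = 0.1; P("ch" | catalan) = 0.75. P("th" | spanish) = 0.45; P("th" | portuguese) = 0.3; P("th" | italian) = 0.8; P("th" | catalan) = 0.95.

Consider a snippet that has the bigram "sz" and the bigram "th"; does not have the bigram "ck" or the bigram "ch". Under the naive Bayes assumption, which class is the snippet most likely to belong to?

italian

spanish: 0.2 × (1−0.5) × 0.3 × (1−0.6) × 0.45 = 0.0054
portuguese: 0.1 × (1−0.65) × 0.8 × (1−0.4) × 0.3 = 0.00504
italian: 0.2 × (1−0.6) × 0.55 × (1−0.1) × 0.8 = 0.03168
catalan: 0.5 × (1−0.65) × 0.2 × (1−0.75) × 0.95 = 0.0083125
Highest score → italian.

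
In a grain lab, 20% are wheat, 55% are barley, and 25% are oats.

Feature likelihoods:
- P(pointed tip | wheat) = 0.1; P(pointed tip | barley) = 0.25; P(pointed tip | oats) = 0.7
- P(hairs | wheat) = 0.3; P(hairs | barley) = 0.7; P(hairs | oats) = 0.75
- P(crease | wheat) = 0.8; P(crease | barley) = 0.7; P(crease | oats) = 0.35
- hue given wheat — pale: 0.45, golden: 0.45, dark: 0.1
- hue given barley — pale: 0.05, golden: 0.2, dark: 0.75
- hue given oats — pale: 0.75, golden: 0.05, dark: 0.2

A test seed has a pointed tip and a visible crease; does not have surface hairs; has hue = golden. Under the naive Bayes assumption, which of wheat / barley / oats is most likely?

barley

wheat: 0.2 × 0.1 × (1−0.3) × 0.8 × 0.45 = 0.00504
barley: 0.55 × 0.25 × (1−0.7) × 0.7 × 0.2 = 0.005775
oats: 0.25 × 0.7 × (1−0.75) × 0.35 × 0.05 = 0.000765625
Highest score → barley.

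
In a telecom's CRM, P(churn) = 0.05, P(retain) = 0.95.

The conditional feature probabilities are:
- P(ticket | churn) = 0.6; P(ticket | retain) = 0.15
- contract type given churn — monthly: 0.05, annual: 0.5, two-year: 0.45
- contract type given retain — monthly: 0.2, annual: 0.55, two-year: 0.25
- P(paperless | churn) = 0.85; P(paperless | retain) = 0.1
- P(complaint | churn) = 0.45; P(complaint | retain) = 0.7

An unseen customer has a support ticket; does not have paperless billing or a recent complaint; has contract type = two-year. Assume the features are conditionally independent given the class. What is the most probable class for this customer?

retain

churn: 0.05 × 0.6 × 0.45 × (1−0.85) × (1−0.45) = 0.00111375
retain: 0.95 × 0.15 × 0.25 × (1−0.1) × (1−0.7) = 0.00961875
Highest score → retain.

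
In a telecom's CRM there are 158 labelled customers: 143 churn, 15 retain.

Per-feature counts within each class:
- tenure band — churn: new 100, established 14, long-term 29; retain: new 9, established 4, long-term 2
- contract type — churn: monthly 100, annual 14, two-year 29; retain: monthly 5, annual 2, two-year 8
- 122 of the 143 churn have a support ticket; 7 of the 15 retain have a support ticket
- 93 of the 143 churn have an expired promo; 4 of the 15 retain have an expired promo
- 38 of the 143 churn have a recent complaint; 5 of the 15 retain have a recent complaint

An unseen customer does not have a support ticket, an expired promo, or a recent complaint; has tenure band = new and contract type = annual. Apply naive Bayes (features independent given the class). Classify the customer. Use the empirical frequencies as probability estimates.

churn

churn: (143/158) × (100/143) × (14/143) × (21/143) × (50/143) × (105/143) ≈ 0.00233618
retain: (15/158) × (9/15) × (2/15) × (8/15) × (11/15) × (10/15) ≈ 0.00198031
Highest score → churn.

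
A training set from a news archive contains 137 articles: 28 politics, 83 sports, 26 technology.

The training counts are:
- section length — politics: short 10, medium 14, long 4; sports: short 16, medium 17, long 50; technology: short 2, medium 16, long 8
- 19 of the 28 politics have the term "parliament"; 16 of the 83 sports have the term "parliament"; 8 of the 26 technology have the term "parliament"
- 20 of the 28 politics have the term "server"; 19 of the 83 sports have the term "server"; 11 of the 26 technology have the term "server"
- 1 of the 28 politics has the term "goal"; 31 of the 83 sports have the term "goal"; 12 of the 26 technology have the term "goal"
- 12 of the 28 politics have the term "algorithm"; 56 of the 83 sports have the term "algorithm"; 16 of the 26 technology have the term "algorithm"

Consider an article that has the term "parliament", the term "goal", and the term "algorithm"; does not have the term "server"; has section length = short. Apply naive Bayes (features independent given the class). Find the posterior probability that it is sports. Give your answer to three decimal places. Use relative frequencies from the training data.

0.821

politics: (28/137) × (10/28) × (19/28) × (8/28) × (1/28) × (12/28) ≈ 0.000216607
sports: (83/137) × (16/83) × (16/83) × (64/83) × (31/83) × (56/83) ≈ 0.00437458
technology: (26/137) × (2/26) × (8/26) × (15/26) × (12/26) × (16/26) ≈ 0.000736035
P(sports | x) = 0.00437458 / 0.005327222 ≈ 0.821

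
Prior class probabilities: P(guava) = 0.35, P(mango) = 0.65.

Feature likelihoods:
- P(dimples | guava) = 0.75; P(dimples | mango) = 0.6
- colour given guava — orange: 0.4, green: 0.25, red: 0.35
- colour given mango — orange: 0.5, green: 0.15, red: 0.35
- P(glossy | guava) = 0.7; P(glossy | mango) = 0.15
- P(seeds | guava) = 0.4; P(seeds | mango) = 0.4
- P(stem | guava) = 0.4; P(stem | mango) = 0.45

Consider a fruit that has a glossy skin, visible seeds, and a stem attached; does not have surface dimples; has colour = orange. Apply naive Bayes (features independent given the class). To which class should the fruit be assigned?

guava: 0.35 × (1−0.75) × 0.4 × 0.7 × 0.4 × 0.4 = 0.00392
mango: 0.65 × (1−0.6) × 0.5 × 0.15 × 0.4 × 0.45 = 0.00351
Highest score → guava.

guava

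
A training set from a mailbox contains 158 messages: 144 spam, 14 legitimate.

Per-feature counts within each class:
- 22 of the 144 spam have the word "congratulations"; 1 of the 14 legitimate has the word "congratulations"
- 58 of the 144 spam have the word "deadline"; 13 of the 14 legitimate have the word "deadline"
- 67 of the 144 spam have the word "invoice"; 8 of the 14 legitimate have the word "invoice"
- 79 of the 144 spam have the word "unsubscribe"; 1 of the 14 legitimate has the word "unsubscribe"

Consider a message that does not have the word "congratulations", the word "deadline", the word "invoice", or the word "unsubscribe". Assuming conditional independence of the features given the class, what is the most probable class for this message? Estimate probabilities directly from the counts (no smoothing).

spam

spam: (144/158) × (122/144) × (86/144) × (77/144) × (65/144) ≈ 0.111306
legitimate: (14/158) × (13/14) × (1/14) × (6/14) × (13/14) ≈ 0.00233882
Highest score → spam.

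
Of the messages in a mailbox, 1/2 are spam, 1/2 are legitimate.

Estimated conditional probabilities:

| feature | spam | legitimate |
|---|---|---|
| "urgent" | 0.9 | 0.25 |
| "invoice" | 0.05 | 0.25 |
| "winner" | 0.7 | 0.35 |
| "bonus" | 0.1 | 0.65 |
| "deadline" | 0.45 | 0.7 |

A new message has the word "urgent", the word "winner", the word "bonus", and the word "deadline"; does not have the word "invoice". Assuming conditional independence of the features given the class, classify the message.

legitimate

spam: 0.5 × 0.9 × (1−0.05) × 0.7 × 0.1 × 0.45 = 0.01346625
legitimate: 0.5 × 0.25 × (1−0.25) × 0.35 × 0.65 × 0.7 = 0.0149296875
Highest score → legitimate.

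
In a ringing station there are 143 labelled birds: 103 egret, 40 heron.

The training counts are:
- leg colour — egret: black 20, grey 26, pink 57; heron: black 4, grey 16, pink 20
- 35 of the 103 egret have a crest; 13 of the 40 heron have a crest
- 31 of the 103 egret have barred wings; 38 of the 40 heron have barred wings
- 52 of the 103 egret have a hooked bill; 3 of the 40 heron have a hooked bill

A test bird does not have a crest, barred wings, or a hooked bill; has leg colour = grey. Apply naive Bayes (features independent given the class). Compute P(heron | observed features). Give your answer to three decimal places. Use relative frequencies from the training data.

0.078

egret: (103/143) × (26/103) × (68/103) × (72/103) × (51/103) ≈ 0.0415468
heron: (40/143) × (16/40) × (27/40) × (2/40) × (37/40) ≈ 0.00349301
P(heron | x) = 0.00349301 / 0.04503981 ≈ 0.078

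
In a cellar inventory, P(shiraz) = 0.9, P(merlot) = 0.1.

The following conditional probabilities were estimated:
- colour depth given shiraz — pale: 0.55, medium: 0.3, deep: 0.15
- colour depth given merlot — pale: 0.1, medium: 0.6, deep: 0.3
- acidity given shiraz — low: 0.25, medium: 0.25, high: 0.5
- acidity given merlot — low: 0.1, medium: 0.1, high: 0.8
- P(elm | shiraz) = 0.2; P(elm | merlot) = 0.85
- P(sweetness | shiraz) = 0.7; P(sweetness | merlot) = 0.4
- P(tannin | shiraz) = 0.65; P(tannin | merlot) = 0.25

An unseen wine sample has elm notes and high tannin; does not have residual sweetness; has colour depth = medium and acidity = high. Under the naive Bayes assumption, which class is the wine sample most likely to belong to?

shiraz: 0.9 × 0.3 × 0.5 × 0.2 × (1−0.7) × 0.65 = 0.005265
merlot: 0.1 × 0.6 × 0.8 × 0.85 × (1−0.4) × 0.25 = 0.00612
Highest score → merlot.

merlot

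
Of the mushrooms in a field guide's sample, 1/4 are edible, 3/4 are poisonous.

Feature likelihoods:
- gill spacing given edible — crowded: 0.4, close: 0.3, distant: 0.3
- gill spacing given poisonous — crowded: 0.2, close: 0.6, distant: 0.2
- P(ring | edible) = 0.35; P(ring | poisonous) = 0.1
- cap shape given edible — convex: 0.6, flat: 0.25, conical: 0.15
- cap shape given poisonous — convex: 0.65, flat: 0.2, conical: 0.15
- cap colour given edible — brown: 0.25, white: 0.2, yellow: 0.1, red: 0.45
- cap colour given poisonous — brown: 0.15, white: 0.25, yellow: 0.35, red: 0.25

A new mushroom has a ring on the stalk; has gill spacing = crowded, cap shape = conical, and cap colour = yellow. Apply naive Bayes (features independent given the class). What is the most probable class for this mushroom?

edible: 0.25 × 0.4 × 0.35 × 0.15 × 0.1 = 0.000525
poisonous: 0.75 × 0.2 × 0.1 × 0.15 × 0.35 = 0.0007875
Highest score → poisonous.

poisonous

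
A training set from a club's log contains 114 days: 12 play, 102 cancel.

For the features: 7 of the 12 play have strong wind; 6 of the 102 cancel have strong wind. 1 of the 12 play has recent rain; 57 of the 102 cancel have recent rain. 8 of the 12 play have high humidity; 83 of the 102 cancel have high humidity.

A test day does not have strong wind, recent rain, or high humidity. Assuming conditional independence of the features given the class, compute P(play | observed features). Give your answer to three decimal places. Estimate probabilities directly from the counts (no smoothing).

play: (12/114) × (5/12) × (11/12) × (4/12) ≈ 0.0134016
cancel: (102/114) × (96/102) × (45/102) × (19/102) ≈ 0.0692042
P(play | x) = 0.0134016 / 0.0826058 ≈ 0.162

0.162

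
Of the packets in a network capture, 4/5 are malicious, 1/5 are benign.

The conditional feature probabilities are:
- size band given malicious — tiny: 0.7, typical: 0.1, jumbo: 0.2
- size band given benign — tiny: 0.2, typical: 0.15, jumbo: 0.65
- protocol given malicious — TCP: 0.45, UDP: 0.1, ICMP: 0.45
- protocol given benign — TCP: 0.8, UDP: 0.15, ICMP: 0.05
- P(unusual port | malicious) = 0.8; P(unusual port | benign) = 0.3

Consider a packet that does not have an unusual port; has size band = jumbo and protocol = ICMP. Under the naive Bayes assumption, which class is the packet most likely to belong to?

malicious

malicious: 0.8 × 0.2 × 0.45 × (1−0.8) = 0.0144
benign: 0.2 × 0.65 × 0.05 × (1−0.3) = 0.00455
Highest score → malicious.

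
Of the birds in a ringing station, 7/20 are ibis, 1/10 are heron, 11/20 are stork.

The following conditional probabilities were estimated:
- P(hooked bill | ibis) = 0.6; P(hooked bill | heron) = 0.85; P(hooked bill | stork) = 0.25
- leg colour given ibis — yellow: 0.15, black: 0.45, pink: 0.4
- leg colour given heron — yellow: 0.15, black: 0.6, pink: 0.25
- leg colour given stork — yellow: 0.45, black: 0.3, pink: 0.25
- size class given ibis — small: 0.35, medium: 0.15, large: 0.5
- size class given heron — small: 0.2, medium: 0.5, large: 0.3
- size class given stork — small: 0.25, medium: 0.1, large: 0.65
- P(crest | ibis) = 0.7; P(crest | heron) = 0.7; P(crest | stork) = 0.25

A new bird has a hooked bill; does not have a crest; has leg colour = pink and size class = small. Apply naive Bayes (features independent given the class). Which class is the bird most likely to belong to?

ibis

ibis: 0.35 × 0.6 × 0.4 × 0.35 × (1−0.7) = 0.00882
heron: 0.1 × 0.85 × 0.25 × 0.2 × (1−0.7) = 0.001275
stork: 0.55 × 0.25 × 0.25 × 0.25 × (1−0.25) = 0.0064453125
Highest score → ibis.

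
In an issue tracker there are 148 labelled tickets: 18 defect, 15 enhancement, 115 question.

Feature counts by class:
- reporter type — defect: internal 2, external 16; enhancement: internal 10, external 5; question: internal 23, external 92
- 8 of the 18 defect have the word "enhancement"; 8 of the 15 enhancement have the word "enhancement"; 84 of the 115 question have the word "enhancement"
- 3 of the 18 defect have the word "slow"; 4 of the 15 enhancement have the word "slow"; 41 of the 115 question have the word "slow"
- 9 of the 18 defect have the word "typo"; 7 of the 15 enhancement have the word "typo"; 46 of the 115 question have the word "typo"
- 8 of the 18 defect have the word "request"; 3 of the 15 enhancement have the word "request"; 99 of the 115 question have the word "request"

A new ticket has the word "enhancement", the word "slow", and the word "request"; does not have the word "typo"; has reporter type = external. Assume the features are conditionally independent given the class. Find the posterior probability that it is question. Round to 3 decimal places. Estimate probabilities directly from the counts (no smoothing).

defect: (18/148) × (16/18) × (8/18) × (3/18) × (9/18) × (8/18) ≈ 0.00177956
enhancement: (15/148) × (5/15) × (8/15) × (4/15) × (8/15) × (3/15) ≈ 0.000512513
question: (115/148) × (92/115) × (84/115) × (41/115) × (69/115) × (99/115) ≈ 0.0836146
P(question | x) = 0.0836146 / 0.085906673 ≈ 0.973

0.973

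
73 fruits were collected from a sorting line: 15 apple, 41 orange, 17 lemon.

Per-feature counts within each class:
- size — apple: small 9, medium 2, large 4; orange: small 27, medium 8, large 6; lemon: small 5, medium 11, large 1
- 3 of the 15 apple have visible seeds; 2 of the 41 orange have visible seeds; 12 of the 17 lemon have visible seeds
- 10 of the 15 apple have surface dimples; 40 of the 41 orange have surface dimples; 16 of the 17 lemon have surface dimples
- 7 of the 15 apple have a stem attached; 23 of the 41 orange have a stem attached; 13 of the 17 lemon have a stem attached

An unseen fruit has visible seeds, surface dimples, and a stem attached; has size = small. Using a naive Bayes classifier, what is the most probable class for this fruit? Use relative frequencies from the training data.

lemon

apple: (15/73) × (9/15) × (3/15) × (10/15) × (7/15) ≈ 0.00767123
orange: (41/73) × (27/41) × (2/41) × (40/41) × (23/41) ≈ 0.00987432
lemon: (17/73) × (5/17) × (12/17) × (16/17) × (13/17) ≈ 0.0347973
Highest score → lemon.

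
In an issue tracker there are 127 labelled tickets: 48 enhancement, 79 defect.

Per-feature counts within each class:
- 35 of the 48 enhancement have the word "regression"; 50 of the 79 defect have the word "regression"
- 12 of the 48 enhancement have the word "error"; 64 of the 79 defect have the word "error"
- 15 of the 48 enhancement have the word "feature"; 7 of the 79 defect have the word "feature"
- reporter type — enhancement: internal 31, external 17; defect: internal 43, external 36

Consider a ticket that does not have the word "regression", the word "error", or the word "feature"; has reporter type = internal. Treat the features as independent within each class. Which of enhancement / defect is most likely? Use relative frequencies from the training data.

enhancement: (48/127) × (13/48) × (36/48) × (33/48) × (31/48) ≈ 0.0340874
defect: (79/127) × (29/79) × (15/79) × (72/79) × (43/79) ≈ 0.0215083
Highest score → enhancement.

enhancement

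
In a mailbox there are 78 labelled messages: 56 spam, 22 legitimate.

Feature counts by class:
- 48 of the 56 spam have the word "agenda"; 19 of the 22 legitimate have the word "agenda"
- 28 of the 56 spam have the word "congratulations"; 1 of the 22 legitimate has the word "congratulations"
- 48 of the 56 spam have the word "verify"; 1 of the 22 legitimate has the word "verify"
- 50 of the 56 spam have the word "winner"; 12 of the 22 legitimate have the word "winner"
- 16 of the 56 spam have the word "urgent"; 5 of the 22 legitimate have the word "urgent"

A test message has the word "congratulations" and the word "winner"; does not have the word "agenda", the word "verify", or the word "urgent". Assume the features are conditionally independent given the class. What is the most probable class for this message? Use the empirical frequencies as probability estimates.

spam

spam: (56/78) × (8/56) × (28/56) × (8/56) × (50/56) × (40/56) ≈ 0.0046722
legitimate: (22/78) × (3/22) × (1/22) × (21/22) × (12/22) × (17/22) ≈ 0.000703373
Highest score → spam.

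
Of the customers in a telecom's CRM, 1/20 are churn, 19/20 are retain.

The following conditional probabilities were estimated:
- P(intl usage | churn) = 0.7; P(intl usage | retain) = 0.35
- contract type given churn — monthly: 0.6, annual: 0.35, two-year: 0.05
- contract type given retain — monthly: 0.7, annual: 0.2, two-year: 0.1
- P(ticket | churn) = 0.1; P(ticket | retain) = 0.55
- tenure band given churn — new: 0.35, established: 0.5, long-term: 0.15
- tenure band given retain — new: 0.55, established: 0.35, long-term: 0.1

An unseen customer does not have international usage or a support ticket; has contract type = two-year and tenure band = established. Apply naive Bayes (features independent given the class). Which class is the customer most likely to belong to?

churn: 0.05 × (1−0.7) × 0.05 × (1−0.1) × 0.5 = 0.0003375
retain: 0.95 × (1−0.35) × 0.1 × (1−0.55) × 0.35 = 0.009725625
Highest score → retain.

retain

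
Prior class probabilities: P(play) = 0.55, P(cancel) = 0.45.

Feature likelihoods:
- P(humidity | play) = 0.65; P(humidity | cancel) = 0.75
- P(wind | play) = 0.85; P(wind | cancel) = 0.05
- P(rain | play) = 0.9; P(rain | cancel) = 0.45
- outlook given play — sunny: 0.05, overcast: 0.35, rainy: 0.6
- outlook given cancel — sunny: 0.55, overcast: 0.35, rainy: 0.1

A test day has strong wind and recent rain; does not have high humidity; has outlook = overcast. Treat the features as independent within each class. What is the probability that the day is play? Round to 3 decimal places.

play: 0.55 × (1−0.65) × 0.85 × 0.9 × 0.35 = 0.051541875
cancel: 0.45 × (1−0.75) × 0.05 × 0.45 × 0.35 = 0.0008859375
P(play | x) = 0.051541875 / 0.0524278125 ≈ 0.983

0.983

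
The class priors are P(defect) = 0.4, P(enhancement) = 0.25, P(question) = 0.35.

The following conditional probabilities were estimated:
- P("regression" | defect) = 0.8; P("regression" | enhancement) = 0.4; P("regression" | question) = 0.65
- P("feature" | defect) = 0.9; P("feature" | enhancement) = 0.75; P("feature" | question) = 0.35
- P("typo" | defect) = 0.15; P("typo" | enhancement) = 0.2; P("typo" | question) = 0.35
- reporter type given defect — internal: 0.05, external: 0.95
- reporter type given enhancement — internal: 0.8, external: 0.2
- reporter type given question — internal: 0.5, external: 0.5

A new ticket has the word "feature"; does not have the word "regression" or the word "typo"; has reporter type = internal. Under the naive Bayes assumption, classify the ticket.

enhancement

defect: 0.4 × (1−0.8) × 0.9 × (1−0.15) × 0.05 = 0.00306
enhancement: 0.25 × (1−0.4) × 0.75 × (1−0.2) × 0.8 = 0.072
question: 0.35 × (1−0.65) × 0.35 × (1−0.35) × 0.5 = 0.013934375
Highest score → enhancement.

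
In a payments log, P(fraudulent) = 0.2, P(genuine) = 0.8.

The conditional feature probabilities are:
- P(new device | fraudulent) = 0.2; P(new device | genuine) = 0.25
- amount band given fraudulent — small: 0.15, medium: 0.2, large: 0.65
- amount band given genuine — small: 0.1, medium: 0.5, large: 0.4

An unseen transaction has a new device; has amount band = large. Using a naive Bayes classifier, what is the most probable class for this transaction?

genuine

fraudulent: 0.2 × 0.2 × 0.65 = 0.026
genuine: 0.8 × 0.25 × 0.4 = 0.08
Highest score → genuine.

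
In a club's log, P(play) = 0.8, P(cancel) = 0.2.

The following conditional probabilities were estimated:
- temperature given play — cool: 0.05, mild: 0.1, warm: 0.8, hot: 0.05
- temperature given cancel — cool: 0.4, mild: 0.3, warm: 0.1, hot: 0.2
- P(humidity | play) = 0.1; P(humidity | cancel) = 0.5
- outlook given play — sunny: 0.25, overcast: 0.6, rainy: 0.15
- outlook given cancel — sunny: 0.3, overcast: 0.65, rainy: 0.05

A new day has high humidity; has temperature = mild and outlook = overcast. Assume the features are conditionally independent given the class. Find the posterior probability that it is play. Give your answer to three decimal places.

0.198

play: 0.8 × 0.1 × 0.1 × 0.6 = 0.0048
cancel: 0.2 × 0.3 × 0.5 × 0.65 = 0.0195
P(play | x) = 0.0048 / 0.0243 ≈ 0.198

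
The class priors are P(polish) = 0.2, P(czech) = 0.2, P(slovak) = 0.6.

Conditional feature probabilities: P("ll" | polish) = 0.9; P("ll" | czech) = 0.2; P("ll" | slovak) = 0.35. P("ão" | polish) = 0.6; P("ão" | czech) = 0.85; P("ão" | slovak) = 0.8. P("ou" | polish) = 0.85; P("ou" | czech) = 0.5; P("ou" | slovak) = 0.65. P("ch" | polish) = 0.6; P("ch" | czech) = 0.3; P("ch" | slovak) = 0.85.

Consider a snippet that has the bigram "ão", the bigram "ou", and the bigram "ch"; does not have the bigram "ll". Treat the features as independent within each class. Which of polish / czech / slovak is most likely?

polish: 0.2 × (1−0.9) × 0.6 × 0.85 × 0.6 = 0.00612
czech: 0.2 × (1−0.2) × 0.85 × 0.5 × 0.3 = 0.0204
slovak: 0.6 × (1−0.35) × 0.8 × 0.65 × 0.85 = 0.17238
Highest score → slovak.

slovak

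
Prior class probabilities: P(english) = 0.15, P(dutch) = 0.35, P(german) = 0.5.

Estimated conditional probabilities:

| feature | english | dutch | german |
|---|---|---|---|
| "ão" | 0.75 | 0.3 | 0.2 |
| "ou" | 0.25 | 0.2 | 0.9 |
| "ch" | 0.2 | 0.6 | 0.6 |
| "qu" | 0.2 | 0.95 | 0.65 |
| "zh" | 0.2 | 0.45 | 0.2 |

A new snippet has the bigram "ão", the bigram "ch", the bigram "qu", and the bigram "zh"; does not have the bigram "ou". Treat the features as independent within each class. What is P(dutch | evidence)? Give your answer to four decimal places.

0.9367

english: 0.15 × 0.75 × (1−0.25) × 0.2 × 0.2 × 0.2 = 0.000675
dutch: 0.35 × 0.3 × (1−0.2) × 0.6 × 0.95 × 0.45 = 0.021546
german: 0.5 × 0.2 × (1−0.9) × 0.6 × 0.65 × 0.2 = 0.00078
P(dutch | x) = 0.021546 / 0.023001 ≈ 0.9367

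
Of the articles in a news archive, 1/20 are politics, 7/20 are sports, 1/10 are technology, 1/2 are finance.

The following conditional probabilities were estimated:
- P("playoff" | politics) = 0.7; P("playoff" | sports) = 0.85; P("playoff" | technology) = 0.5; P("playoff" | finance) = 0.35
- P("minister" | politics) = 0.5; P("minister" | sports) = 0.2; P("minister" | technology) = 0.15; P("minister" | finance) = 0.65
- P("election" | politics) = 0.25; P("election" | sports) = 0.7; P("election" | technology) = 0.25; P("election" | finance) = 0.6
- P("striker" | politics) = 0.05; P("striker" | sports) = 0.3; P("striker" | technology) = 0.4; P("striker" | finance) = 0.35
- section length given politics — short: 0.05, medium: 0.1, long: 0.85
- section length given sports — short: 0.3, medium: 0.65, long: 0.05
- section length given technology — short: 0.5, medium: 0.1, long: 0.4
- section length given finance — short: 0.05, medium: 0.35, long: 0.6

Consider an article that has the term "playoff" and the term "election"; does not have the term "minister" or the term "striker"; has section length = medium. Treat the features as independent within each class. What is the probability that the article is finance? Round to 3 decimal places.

0.098

politics: 0.05 × 0.7 × (1−0.5) × 0.25 × (1−0.05) × 0.1 = 0.000415625
sports: 0.35 × 0.85 × (1−0.2) × 0.7 × (1−0.3) × 0.65 = 0.075803
technology: 0.1 × 0.5 × (1−0.15) × 0.25 × (1−0.4) × 0.1 = 0.0006375
finance: 0.5 × 0.35 × (1−0.65) × 0.6 × (1−0.35) × 0.35 = 0.008360625
P(finance | x) = 0.008360625 / 0.08521675 ≈ 0.098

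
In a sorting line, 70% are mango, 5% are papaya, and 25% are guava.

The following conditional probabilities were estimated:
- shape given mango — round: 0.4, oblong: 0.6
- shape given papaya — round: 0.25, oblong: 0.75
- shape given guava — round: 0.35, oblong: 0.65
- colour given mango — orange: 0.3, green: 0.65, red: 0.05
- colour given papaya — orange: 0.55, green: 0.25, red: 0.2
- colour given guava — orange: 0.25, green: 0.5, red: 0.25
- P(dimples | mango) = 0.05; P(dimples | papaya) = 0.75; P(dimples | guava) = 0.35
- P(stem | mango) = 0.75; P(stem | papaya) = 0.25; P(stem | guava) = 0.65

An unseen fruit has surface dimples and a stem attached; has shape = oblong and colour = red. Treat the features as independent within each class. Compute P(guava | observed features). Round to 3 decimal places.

0.808

mango: 0.7 × 0.6 × 0.05 × 0.05 × 0.75 = 0.0007875
papaya: 0.05 × 0.75 × 0.2 × 0.75 × 0.25 = 0.00140625
guava: 0.25 × 0.65 × 0.25 × 0.35 × 0.65 = 0.0092421875
P(guava | x) = 0.0092421875 / 0.0114359375 ≈ 0.808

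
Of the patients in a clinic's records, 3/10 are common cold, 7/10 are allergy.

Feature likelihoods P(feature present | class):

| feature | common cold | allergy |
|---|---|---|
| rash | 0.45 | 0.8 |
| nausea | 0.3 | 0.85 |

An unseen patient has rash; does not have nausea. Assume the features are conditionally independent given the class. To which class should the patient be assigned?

common cold: 0.3 × 0.45 × (1−0.3) = 0.0945
allergy: 0.7 × 0.8 × (1−0.85) = 0.084
Highest score → common cold.

common cold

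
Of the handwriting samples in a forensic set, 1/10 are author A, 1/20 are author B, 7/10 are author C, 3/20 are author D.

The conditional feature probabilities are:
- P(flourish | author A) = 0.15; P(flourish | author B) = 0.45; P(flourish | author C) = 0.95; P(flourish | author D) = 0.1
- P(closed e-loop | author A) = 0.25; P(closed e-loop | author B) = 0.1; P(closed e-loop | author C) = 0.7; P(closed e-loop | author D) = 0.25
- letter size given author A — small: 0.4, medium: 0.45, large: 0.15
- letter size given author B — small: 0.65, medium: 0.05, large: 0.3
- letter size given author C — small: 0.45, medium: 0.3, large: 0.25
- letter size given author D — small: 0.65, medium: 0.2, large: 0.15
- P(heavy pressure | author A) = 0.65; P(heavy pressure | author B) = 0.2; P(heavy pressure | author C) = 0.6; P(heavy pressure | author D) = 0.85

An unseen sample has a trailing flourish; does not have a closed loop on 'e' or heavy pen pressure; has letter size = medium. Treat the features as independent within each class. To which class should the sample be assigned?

author C

author A: 0.1 × 0.15 × (1−0.25) × 0.45 × (1−0.65) = 0.001771875
author B: 0.05 × 0.45 × (1−0.1) × 0.05 × (1−0.2) = 0.00081
author C: 0.7 × 0.95 × (1−0.7) × 0.3 × (1−0.6) = 0.02394
author D: 0.15 × 0.1 × (1−0.25) × 0.2 × (1−0.85) = 0.0003375
Highest score → author C.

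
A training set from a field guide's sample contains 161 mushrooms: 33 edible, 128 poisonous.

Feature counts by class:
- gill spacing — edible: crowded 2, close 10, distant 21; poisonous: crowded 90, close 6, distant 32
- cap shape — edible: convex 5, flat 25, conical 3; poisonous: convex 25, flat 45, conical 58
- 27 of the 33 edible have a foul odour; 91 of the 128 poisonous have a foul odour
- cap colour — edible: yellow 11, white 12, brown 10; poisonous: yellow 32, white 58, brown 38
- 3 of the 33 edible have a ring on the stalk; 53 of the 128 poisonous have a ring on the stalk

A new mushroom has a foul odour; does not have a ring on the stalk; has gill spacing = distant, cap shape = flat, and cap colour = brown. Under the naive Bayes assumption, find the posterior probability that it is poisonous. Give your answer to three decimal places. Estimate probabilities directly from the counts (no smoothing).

edible: (33/161) × (21/33) × (25/33) × (27/33) × (10/33) × (30/33) ≈ 0.0222722
poisonous: (128/161) × (32/128) × (45/128) × (91/128) × (38/128) × (75/128) ≈ 0.00864138
P(poisonous | x) = 0.00864138 / 0.03091358 ≈ 0.280

0.280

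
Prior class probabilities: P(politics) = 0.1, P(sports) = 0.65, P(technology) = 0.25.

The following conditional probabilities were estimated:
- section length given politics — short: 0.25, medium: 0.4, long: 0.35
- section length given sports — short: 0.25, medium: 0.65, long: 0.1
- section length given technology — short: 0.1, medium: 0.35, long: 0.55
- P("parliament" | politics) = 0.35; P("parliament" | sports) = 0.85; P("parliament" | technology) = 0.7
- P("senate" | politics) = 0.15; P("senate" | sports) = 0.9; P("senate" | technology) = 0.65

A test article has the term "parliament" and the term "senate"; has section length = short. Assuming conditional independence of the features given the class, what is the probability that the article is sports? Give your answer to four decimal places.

politics: 0.1 × 0.25 × 0.35 × 0.15 = 0.0013125
sports: 0.65 × 0.25 × 0.85 × 0.9 = 0.1243125
technology: 0.25 × 0.1 × 0.7 × 0.65 = 0.011375
P(sports | x) = 0.1243125 / 0.137 ≈ 0.9074

0.9074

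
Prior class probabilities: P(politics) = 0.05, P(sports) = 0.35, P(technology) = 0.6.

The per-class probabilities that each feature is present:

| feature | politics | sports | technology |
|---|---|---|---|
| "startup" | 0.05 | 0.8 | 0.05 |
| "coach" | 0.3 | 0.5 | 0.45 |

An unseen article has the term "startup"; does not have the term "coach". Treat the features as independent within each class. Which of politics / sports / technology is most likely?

sports

politics: 0.05 × 0.05 × (1−0.3) = 0.00175
sports: 0.35 × 0.8 × (1−0.5) = 0.14
technology: 0.6 × 0.05 × (1−0.45) = 0.0165
Highest score → sports.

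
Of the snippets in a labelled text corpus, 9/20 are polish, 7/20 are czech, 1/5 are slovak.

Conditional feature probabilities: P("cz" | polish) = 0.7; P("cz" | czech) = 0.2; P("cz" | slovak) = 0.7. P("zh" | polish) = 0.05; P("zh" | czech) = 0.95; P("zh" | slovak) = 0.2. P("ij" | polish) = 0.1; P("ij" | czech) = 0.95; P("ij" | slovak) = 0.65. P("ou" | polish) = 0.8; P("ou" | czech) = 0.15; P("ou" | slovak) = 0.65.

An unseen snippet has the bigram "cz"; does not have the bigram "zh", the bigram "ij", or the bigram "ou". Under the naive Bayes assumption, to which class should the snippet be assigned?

polish: 0.45 × 0.7 × (1−0.05) × (1−0.1) × (1−0.8) = 0.053865
czech: 0.35 × 0.2 × (1−0.95) × (1−0.95) × (1−0.15) = 0.00014875
slovak: 0.2 × 0.7 × (1−0.2) × (1−0.65) × (1−0.65) = 0.01372
Highest score → polish.

polish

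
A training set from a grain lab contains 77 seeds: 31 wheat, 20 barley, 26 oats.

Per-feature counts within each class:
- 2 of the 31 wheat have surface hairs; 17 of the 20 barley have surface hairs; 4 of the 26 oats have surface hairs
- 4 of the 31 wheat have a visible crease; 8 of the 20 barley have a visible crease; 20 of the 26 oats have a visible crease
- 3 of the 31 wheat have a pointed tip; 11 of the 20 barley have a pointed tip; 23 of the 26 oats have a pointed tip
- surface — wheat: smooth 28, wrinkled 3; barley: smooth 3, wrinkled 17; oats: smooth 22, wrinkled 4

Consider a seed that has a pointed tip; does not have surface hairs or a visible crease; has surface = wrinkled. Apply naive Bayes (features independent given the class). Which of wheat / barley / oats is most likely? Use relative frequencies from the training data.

barley

wheat: (31/77) × (29/31) × (27/31) × (3/31) × (3/31) ≈ 0.00307205
barley: (20/77) × (3/20) × (12/20) × (11/20) × (17/20) ≈ 0.0109286
oats: (26/77) × (22/26) × (6/26) × (23/26) × (4/26) ≈ 0.00897328
Highest score → barley.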